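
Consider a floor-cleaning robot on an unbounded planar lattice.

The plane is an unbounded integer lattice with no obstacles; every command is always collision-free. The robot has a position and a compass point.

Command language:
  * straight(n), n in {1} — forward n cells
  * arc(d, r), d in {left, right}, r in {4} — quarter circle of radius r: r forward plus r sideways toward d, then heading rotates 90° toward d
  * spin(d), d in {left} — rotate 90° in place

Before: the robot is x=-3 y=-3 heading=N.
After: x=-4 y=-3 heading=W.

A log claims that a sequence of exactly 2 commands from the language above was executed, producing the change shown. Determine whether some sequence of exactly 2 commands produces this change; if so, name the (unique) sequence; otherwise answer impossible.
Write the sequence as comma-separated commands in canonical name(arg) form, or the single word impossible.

key: order matters: swapping spin(left) and straight(1) lands elsewhere
initial: x=-3 y=-3 heading=N
step 1 (spin(left)): x=-3 y=-3 heading=W
step 2 (straight(1)): x=-4 y=-3 heading=W
uniquely the one of 16 2-step routes that fits.

spin(left), straight(1)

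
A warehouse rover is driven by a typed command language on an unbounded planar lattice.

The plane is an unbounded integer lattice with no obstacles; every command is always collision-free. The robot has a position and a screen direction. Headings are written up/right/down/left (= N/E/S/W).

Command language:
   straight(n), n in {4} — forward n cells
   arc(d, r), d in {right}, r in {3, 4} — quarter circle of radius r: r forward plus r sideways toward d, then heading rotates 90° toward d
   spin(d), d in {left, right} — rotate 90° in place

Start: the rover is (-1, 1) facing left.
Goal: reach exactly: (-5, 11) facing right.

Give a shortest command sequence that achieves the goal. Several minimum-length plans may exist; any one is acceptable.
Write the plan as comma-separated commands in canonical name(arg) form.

begin: (-1, 1) facing left
[1] after arc(right, 4): (-5, 5) facing up
[2] after spin(left): (-5, 5) facing left
[3] after arc(right, 3): (-8, 8) facing up
[4] after arc(right, 3): (-5, 11) facing right
no 3-step plan works, so 4 is optimal.

arc(right, 4), spin(left), arc(right, 3), arc(right, 3)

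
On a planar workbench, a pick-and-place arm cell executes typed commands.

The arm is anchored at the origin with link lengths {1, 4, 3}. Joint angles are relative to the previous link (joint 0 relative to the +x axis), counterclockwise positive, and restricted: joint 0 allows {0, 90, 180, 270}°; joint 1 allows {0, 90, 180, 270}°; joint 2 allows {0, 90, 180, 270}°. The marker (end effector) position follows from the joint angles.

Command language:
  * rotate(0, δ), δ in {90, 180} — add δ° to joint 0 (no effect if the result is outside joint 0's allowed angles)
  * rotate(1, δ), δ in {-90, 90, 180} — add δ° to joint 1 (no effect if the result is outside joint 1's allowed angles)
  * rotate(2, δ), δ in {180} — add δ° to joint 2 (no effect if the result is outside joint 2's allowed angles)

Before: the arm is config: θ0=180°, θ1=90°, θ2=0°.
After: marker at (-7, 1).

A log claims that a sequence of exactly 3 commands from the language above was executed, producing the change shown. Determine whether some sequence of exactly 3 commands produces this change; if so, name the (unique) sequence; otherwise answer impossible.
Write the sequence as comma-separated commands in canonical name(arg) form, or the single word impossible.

rotate(0, 90), rotate(0, 90), rotate(0, 90)

begin: config: θ0=180°, θ1=90°, θ2=0°
1. rotate(0, 90) → config: θ0=270°, θ1=90°, θ2=0°
2. rotate(0, 90) → config: θ0=0°, θ1=90°, θ2=0°
3. rotate(0, 90) → config: θ0=90°, θ1=90°, θ2=0°
uniquely the one of 216 3-step routes that fits.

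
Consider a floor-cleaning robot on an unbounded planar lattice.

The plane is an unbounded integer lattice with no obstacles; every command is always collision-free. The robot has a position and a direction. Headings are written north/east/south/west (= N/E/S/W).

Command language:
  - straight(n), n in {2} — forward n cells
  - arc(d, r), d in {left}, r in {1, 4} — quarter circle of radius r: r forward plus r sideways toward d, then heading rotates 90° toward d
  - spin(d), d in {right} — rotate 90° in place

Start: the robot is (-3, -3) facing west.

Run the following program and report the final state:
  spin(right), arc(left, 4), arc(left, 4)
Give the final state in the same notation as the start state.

(-11, -3) facing south

start: (-3, -3) facing west
t=1 spin(right) ⇒ (-3, -3) facing north
t=2 arc(left, 4) ⇒ (-7, 1) facing west
t=3 arc(left, 4) ⇒ (-11, -3) facing south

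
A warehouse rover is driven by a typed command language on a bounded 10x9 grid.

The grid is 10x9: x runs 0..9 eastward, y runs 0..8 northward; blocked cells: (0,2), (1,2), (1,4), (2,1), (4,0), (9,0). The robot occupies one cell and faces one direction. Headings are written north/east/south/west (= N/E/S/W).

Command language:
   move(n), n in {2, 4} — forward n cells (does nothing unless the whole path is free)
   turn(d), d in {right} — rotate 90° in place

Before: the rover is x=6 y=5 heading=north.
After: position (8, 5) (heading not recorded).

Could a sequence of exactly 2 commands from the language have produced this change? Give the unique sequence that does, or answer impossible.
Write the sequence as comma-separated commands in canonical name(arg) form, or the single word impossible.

key: running move(2) before turn(right) would end elsewhere — order is forced
initial: x=6 y=5 heading=north
[1] after turn(right): x=6 y=5 heading=east
[2] after move(2): x=8 y=5 heading=east
no rival 2-sequence matches.

turn(right), move(2)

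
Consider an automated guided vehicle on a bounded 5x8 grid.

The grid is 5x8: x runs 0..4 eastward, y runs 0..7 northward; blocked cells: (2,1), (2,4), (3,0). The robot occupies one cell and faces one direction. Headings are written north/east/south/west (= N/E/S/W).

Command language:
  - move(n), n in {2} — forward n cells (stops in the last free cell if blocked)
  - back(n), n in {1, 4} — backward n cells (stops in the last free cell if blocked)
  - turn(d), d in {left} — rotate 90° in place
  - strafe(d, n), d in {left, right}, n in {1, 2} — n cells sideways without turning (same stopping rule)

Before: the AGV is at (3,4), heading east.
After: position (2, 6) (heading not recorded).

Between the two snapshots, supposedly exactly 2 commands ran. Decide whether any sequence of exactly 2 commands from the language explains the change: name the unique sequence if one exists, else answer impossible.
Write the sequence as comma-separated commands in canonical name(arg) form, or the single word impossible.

strafe(left, 2), back(1)

key: order matters: swapping strafe(left, 2) and back(1) lands elsewhere
from: at (3,4), heading east
[1] after strafe(left, 2): at (3,6), heading east
[2] after back(1): at (2,6), heading east
uniquely the one of 64 2-step routes that fits.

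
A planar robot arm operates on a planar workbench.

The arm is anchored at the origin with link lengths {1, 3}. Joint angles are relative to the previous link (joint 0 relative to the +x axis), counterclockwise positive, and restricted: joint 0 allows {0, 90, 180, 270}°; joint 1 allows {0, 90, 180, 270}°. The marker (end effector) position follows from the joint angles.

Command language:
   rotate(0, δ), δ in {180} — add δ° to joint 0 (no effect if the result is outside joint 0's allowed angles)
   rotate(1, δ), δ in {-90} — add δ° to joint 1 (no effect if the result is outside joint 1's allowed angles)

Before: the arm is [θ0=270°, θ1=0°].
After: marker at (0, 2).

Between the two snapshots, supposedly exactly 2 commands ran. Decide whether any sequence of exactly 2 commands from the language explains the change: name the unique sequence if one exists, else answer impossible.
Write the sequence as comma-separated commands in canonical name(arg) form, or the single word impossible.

from: [θ0=270°, θ1=0°]
step 1 (rotate(1, -90)): [θ0=270°, θ1=270°]
step 2 (rotate(1, -90)): [θ0=270°, θ1=180°]
all 4 alternatives checked — unique.

rotate(1, -90), rotate(1, -90)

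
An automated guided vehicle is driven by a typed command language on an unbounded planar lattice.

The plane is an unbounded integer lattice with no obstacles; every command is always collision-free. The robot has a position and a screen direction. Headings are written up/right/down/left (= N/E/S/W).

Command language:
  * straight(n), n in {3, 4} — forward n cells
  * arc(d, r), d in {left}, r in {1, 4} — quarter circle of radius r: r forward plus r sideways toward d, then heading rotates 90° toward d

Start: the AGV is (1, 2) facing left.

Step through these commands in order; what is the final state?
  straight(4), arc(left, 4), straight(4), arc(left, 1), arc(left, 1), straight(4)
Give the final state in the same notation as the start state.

initial: (1, 2) facing left
t=1 straight(4) ⇒ (-3, 2) facing left
t=2 arc(left, 4) ⇒ (-7, -2) facing down
t=3 straight(4) ⇒ (-7, -6) facing down
t=4 arc(left, 1) ⇒ (-6, -7) facing right
t=5 arc(left, 1) ⇒ (-5, -6) facing up
t=6 straight(4) ⇒ (-5, -2) facing up

(-5, -2) facing up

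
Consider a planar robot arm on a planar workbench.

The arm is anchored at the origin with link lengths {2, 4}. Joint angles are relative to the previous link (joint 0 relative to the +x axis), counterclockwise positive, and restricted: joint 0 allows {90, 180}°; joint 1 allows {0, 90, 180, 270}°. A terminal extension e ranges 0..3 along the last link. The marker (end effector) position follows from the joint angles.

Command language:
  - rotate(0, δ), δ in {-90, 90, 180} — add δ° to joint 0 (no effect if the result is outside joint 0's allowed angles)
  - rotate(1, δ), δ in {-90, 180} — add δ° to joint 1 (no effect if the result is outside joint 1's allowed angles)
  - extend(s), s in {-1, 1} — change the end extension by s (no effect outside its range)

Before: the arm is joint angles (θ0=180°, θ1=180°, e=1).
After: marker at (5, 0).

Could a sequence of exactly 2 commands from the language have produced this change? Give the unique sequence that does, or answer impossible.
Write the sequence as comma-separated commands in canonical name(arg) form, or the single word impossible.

begin: joint angles (θ0=180°, θ1=180°, e=1)
[1] after extend(1): joint angles (θ0=180°, θ1=180°, e=2)
[2] after extend(1): joint angles (θ0=180°, θ1=180°, e=3)
all 49 alternatives checked — unique.

extend(1), extend(1)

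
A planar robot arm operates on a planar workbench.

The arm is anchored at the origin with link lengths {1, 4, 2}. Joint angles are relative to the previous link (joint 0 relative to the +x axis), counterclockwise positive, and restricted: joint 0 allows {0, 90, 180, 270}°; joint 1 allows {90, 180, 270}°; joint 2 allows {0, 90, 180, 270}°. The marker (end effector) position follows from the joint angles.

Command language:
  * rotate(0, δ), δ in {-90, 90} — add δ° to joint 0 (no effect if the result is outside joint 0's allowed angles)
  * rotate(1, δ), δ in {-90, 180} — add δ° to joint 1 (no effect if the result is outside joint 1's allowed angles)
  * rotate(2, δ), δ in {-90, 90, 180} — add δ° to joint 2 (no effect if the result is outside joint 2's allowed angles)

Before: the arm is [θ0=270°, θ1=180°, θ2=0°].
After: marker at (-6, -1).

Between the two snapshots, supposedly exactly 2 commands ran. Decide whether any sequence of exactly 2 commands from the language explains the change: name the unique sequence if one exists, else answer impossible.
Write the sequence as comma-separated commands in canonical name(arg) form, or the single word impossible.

key: order matters: swapping rotate(1, -90) and rotate(1, 180) lands elsewhere
begin: [θ0=270°, θ1=180°, θ2=0°]
1. rotate(1, -90) → [θ0=270°, θ1=90°, θ2=0°]
2. rotate(1, 180) → [θ0=270°, θ1=270°, θ2=0°]
no rival 2-sequence matches.

rotate(1, -90), rotate(1, 180)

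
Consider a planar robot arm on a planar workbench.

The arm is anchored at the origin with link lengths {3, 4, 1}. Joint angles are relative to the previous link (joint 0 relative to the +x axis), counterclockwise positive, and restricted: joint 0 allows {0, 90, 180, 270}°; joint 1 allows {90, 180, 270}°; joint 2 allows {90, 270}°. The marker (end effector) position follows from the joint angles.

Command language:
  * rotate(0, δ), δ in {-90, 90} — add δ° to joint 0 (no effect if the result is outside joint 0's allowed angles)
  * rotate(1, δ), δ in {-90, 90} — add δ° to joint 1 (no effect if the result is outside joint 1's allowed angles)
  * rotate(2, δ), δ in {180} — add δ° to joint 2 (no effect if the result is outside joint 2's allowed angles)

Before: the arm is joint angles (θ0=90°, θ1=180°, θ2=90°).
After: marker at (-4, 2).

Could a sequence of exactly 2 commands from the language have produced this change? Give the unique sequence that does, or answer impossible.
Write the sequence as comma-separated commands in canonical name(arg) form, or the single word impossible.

rotate(1, -90), rotate(1, -90)

begin: joint angles (θ0=90°, θ1=180°, θ2=90°)
t=1 rotate(1, -90) ⇒ joint angles (θ0=90°, θ1=90°, θ2=90°)
t=2 rotate(1, -90) ⇒ joint angles (θ0=90°, θ1=90°, θ2=90°)
uniquely the one of 25 2-step routes that fits.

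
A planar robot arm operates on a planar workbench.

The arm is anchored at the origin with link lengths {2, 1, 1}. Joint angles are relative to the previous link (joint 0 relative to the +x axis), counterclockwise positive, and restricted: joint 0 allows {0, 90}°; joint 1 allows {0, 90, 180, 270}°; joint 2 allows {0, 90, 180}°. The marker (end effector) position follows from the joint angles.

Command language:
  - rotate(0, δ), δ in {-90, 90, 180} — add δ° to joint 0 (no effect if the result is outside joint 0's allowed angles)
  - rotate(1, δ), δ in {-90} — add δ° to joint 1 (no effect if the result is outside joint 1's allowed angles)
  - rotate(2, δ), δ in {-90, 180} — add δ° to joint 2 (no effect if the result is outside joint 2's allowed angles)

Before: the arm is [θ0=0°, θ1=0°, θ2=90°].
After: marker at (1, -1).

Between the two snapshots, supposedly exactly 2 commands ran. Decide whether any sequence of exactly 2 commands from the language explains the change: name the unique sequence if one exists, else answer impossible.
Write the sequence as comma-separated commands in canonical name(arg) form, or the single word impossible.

t0: [θ0=0°, θ1=0°, θ2=90°]
1. rotate(1, -90) → [θ0=0°, θ1=270°, θ2=90°]
2. rotate(1, -90) → [θ0=0°, θ1=180°, θ2=90°]
uniquely the one of 36 2-step routes that fits.

rotate(1, -90), rotate(1, -90)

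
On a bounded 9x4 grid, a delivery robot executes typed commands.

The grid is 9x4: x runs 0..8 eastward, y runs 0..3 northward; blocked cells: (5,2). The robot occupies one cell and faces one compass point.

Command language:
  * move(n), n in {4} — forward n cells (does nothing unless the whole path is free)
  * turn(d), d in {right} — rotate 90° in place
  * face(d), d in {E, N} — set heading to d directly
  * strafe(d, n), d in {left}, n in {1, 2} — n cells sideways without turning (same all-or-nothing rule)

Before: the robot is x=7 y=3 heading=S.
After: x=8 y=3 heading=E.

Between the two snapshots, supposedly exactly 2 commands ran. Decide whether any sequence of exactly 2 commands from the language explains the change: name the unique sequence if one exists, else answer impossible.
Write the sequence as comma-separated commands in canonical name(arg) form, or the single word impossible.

key: position moved to (8,3) AND the heading swung to E — translation plus rotation needed
initial: x=7 y=3 heading=S
1. strafe(left, 1) → x=8 y=3 heading=S
2. face(E) → x=8 y=3 heading=E
uniquely the one of 36 2-step routes that fits.

strafe(left, 1), face(E)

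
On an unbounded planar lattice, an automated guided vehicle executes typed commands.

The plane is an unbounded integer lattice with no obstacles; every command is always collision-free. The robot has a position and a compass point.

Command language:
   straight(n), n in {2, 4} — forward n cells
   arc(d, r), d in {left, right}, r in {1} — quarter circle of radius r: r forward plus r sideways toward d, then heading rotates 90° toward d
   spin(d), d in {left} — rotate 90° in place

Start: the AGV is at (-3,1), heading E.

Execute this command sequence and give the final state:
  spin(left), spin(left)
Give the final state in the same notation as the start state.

begin: at (-3,1), heading E
1. spin(left) → at (-3,1), heading N
2. spin(left) → at (-3,1), heading W

at (-3,1), heading W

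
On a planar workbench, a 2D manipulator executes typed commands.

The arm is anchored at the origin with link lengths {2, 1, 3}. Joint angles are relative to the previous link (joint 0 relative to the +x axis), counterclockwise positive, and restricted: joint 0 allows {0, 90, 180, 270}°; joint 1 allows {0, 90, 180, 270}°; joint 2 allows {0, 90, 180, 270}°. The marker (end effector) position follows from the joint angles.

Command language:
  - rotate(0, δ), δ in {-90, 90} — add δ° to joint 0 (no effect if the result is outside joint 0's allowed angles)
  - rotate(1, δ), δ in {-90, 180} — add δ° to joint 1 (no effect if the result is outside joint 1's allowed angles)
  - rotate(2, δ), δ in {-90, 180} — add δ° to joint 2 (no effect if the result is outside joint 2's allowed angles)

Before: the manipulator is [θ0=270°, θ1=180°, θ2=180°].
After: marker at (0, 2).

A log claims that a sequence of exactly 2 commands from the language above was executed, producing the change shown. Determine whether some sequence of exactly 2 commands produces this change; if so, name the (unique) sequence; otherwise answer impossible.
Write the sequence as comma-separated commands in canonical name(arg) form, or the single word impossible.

rotate(2, -90), rotate(2, -90)

t0: [θ0=270°, θ1=180°, θ2=180°]
[1] after rotate(2, -90): [θ0=270°, θ1=180°, θ2=90°]
[2] after rotate(2, -90): [θ0=270°, θ1=180°, θ2=0°]
uniquely the one of 36 2-step routes that fits.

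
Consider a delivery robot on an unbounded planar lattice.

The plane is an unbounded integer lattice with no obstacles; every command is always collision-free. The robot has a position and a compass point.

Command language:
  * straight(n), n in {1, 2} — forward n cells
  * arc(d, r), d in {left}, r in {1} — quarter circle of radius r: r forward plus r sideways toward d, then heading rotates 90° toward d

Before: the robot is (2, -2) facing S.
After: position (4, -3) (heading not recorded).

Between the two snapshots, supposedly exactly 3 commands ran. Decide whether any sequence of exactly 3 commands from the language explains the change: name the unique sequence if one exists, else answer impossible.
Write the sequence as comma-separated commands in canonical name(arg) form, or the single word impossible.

key: order matters: swapping straight(1) and arc(left, 1) lands elsewhere
begin: (2, -2) facing S
[1] after straight(1): (2, -3) facing S
[2] after arc(left, 1): (3, -4) facing E
[3] after arc(left, 1): (4, -3) facing N
uniquely the one of 27 3-step routes that fits.

straight(1), arc(left, 1), arc(left, 1)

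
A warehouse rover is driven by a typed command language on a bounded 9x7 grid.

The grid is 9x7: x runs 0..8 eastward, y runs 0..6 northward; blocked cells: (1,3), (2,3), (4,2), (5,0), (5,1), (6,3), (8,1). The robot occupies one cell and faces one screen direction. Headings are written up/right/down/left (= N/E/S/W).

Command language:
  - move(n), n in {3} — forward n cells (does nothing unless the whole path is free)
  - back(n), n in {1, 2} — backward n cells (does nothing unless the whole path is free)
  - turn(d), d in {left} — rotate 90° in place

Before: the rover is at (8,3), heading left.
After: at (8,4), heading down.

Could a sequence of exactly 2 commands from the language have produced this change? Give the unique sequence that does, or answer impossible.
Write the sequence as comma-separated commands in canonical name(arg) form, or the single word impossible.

turn(left), back(1)

key: order matters: swapping turn(left) and back(1) lands elsewhere
initial: at (8,3), heading left
t=1 turn(left) ⇒ at (8,3), heading down
t=2 back(1) ⇒ at (8,4), heading down
uniquely the one of 16 2-step routes that fits.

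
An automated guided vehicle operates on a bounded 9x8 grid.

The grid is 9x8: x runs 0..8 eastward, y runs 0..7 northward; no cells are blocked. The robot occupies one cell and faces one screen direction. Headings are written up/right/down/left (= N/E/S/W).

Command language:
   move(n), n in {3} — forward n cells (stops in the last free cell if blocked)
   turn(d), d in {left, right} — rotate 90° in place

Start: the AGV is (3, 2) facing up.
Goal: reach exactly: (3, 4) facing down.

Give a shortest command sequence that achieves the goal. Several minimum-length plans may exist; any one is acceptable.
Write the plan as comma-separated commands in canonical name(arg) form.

begin: (3, 2) facing up
t=1 move(3) ⇒ (3, 5) facing up
t=2 move(3) ⇒ (3, 7) facing up
t=3 turn(right) ⇒ (3, 7) facing right
t=4 turn(right) ⇒ (3, 7) facing down
t=5 move(3) ⇒ (3, 4) facing down
nothing shorter than 5 reaches the goal.

move(3), move(3), turn(right), turn(right), move(3)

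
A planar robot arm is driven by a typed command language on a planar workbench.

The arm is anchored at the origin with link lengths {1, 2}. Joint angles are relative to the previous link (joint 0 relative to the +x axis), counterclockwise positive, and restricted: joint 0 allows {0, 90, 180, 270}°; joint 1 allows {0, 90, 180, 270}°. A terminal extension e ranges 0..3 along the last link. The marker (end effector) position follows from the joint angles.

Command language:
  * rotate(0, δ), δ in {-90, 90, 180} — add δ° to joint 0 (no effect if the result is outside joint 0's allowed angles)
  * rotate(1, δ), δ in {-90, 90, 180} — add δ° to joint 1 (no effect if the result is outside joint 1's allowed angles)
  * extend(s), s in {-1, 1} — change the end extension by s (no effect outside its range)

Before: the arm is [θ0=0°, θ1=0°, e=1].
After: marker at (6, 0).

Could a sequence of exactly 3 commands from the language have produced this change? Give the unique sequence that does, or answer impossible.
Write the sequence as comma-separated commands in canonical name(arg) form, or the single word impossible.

start: [θ0=0°, θ1=0°, e=1]
1. extend(1) → [θ0=0°, θ1=0°, e=2]
2. extend(1) → [θ0=0°, θ1=0°, e=3]
3. extend(1) → [θ0=0°, θ1=0°, e=3]
uniquely the one of 512 3-step routes that fits.

extend(1), extend(1), extend(1)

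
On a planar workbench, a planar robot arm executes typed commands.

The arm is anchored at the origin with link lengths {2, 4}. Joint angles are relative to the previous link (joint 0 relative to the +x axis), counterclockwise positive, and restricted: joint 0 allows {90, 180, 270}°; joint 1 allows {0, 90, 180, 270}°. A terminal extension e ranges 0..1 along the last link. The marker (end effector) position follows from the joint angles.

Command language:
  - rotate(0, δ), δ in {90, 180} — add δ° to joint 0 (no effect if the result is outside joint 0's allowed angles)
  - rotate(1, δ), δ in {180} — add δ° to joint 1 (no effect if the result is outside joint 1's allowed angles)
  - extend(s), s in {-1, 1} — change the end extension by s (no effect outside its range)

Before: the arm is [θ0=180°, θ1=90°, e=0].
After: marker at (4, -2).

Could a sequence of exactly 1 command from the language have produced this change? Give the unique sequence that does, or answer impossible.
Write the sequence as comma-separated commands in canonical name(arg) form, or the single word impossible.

rotate(0, 90)

begin: [θ0=180°, θ1=90°, e=0]
step 1 (rotate(0, 90)): [θ0=270°, θ1=90°, e=0]
all 5 alternatives checked — unique.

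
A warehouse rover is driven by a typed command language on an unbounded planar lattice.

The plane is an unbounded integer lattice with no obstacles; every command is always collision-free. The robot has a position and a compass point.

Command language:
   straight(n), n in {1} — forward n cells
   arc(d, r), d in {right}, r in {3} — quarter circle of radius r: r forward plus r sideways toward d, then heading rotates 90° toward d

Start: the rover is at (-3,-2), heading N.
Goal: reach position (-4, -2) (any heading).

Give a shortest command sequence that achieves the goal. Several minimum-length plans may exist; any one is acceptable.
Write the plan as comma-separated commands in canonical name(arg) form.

arc(right, 3), arc(right, 3), arc(right, 3), straight(1), arc(right, 3)

start: at (-3,-2), heading N
t=1 arc(right, 3) ⇒ at (0,1), heading E
t=2 arc(right, 3) ⇒ at (3,-2), heading S
t=3 arc(right, 3) ⇒ at (0,-5), heading W
t=4 straight(1) ⇒ at (-1,-5), heading W
t=5 arc(right, 3) ⇒ at (-4,-2), heading N
shorter routes all fall short; 5 is best.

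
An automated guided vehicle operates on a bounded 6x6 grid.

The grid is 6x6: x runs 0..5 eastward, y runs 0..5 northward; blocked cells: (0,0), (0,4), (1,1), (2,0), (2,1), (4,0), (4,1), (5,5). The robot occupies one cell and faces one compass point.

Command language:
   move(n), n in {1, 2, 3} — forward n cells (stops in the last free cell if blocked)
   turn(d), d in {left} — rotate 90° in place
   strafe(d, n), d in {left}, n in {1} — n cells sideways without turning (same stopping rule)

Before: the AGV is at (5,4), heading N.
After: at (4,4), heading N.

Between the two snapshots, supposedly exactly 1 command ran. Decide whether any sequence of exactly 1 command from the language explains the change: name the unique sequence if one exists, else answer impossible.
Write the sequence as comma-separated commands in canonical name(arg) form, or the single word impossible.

strafe(left, 1)

key: heading stays N — the single command does not turn
t0: at (5,4), heading N
1. strafe(left, 1) → at (4,4), heading N
uniquely the one of 5 1-step routes that fits.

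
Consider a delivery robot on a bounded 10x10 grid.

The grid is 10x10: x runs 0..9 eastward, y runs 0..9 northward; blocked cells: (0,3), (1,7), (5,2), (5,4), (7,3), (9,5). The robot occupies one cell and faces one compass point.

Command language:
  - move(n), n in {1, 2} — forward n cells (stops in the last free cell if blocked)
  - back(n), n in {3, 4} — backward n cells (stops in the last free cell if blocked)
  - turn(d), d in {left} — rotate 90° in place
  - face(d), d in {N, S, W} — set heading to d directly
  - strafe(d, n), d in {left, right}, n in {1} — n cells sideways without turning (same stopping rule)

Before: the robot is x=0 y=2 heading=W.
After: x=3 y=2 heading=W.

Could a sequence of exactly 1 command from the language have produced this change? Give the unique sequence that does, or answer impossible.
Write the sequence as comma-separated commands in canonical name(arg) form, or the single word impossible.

key: heading stays W — the single command does not turn
from: x=0 y=2 heading=W
t=1 back(3) ⇒ x=3 y=2 heading=W
no rival 1-sequence matches.

back(3)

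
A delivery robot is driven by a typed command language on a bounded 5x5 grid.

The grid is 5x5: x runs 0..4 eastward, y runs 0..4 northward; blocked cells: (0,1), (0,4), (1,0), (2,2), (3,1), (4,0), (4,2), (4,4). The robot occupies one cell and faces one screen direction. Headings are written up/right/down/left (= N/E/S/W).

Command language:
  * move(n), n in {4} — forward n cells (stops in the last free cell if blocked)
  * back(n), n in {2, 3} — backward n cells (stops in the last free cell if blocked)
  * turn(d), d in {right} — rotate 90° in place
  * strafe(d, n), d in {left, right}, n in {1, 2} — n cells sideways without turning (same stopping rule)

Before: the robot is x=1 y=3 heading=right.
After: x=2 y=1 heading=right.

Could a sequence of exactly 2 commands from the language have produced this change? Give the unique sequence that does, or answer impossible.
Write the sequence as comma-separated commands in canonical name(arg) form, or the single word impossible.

strafe(right, 2), move(4)

key: still facing E at the end — nothing in the sequence rotates
t0: x=1 y=3 heading=right
[1] after strafe(right, 2): x=1 y=1 heading=right
[2] after move(4): x=2 y=1 heading=right
no other 2-command option fits: unique.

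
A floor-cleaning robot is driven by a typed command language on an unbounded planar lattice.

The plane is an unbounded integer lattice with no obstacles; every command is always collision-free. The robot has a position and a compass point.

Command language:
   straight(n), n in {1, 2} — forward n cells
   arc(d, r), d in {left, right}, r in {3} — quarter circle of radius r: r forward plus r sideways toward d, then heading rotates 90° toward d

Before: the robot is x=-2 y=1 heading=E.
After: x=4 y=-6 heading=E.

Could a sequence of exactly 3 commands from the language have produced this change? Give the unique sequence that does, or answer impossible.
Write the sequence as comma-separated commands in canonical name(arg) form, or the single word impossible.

key: running arc(left, 3) before arc(right, 3) would end elsewhere — order is forced
begin: x=-2 y=1 heading=E
t=1 arc(right, 3) ⇒ x=1 y=-2 heading=S
t=2 straight(1) ⇒ x=1 y=-3 heading=S
t=3 arc(left, 3) ⇒ x=4 y=-6 heading=E
no other 3-command option fits: unique.

arc(right, 3), straight(1), arc(left, 3)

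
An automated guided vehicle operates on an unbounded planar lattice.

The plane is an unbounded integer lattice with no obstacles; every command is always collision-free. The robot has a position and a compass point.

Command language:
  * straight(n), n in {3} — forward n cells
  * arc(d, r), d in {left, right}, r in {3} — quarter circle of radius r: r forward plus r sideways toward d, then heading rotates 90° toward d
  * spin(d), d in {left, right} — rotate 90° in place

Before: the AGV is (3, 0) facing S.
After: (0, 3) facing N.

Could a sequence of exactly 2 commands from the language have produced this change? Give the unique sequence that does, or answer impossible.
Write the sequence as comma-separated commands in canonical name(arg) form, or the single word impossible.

key: order matters: swapping spin(right) and arc(right, 3) lands elsewhere
from: (3, 0) facing S
1. spin(right) → (3, 0) facing W
2. arc(right, 3) → (0, 3) facing N
no other 2-command option fits: unique.

spin(right), arc(right, 3)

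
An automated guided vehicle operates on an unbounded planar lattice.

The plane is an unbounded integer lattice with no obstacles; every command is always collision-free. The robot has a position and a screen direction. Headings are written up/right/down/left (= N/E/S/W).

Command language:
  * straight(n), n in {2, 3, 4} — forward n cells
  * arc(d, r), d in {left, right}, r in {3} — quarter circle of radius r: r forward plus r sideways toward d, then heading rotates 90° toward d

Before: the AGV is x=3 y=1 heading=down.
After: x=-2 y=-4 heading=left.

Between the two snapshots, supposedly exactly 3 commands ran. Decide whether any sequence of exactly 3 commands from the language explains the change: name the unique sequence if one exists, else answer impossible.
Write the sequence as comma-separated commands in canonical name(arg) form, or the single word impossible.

key: cell and facing (now W) both changed — the 3 commands mix motion and turning
t0: x=3 y=1 heading=down
step 1 (straight(2)): x=3 y=-1 heading=down
step 2 (arc(right, 3)): x=0 y=-4 heading=left
step 3 (straight(2)): x=-2 y=-4 heading=left
no other 3-command option fits: unique.

straight(2), arc(right, 3), straight(2)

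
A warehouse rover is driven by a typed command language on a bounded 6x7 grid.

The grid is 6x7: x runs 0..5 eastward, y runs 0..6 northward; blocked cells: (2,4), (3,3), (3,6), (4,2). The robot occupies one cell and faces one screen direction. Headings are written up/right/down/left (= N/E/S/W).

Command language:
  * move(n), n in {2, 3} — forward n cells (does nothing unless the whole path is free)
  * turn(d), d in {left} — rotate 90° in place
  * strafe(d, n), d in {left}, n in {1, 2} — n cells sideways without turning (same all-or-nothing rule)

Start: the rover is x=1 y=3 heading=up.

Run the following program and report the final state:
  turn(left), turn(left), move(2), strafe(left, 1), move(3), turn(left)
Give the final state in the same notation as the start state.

begin: x=1 y=3 heading=up
t=1 turn(left) ⇒ x=1 y=3 heading=left
t=2 turn(left) ⇒ x=1 y=3 heading=down
t=3 move(2) ⇒ x=1 y=1 heading=down
t=4 strafe(left, 1) ⇒ x=2 y=1 heading=down
t=5 move(3) ⇒ x=2 y=1 heading=down
t=6 turn(left) ⇒ x=2 y=1 heading=right

x=2 y=1 heading=right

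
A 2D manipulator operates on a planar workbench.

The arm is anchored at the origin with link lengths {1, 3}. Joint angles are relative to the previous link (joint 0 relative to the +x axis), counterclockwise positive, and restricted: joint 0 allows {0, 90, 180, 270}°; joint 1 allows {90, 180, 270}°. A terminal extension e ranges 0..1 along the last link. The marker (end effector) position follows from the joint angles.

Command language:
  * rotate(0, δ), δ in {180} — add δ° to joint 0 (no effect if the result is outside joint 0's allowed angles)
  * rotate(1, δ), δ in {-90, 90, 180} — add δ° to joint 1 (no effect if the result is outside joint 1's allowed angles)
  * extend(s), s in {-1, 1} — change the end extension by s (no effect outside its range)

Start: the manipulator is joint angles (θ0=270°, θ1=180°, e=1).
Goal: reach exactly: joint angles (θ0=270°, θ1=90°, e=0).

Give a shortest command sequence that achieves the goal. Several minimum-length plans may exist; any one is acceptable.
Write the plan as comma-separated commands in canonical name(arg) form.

rotate(1, -90), extend(-1)

begin: joint angles (θ0=270°, θ1=180°, e=1)
step 1 (rotate(1, -90)): joint angles (θ0=270°, θ1=90°, e=1)
step 2 (extend(-1)): joint angles (θ0=270°, θ1=90°, e=0)
shorter routes all fall short; 2 is best.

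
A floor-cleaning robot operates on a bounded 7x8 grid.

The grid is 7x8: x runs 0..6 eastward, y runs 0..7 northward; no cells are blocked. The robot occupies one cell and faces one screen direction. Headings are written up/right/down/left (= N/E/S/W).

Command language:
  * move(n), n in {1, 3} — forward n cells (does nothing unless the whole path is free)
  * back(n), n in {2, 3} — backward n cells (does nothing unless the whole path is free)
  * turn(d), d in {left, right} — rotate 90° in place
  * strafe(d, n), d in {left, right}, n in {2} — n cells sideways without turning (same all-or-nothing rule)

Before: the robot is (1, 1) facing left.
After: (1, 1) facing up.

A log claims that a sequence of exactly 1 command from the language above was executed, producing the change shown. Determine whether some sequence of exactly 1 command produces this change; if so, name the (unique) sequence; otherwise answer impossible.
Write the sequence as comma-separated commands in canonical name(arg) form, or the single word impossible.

key: parked at (1,1) the whole time — nothing moves the robot
from: (1, 1) facing left
step 1 (turn(right)): (1, 1) facing up
uniquely the one of 8 1-step routes that fits.

turn(right)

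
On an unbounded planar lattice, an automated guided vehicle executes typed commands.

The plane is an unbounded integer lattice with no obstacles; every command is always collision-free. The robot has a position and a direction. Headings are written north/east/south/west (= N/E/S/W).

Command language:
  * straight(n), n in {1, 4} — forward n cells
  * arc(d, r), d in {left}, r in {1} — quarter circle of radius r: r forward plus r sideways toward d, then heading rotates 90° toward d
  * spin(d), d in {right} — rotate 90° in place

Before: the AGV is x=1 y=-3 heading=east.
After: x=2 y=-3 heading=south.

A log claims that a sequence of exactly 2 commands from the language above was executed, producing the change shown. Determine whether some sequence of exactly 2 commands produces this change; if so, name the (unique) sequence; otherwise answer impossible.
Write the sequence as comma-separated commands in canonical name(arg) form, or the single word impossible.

straight(1), spin(right)

key: position moved to (2,-3) AND the heading swung to S — translation plus rotation needed
initial: x=1 y=-3 heading=east
[1] after straight(1): x=2 y=-3 heading=east
[2] after spin(right): x=2 y=-3 heading=south
no other 2-command option fits: unique.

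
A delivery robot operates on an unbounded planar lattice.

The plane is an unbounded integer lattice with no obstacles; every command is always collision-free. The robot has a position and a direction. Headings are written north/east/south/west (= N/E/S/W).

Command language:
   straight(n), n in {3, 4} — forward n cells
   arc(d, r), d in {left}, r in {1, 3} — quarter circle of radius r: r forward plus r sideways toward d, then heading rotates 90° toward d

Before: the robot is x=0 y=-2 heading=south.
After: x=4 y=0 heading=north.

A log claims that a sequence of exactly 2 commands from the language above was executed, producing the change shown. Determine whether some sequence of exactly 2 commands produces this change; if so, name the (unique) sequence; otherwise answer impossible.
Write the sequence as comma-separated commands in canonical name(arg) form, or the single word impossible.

arc(left, 1), arc(left, 3)

key: running arc(left, 3) before arc(left, 1) would end elsewhere — order is forced
start: x=0 y=-2 heading=south
step 1 (arc(left, 1)): x=1 y=-3 heading=east
step 2 (arc(left, 3)): x=4 y=0 heading=north
no rival 2-sequence matches.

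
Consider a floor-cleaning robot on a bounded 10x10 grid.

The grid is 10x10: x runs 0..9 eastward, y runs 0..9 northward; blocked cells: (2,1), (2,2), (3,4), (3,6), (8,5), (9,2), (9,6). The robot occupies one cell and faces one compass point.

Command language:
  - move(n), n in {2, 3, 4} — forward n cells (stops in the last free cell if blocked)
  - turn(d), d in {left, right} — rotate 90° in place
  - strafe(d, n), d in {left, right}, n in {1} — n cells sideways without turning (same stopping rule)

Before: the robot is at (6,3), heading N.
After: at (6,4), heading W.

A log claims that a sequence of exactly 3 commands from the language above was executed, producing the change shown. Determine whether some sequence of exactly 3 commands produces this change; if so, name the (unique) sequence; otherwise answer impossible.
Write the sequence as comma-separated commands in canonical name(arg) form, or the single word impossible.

move(2), turn(left), strafe(left, 1)

key: running strafe(left, 1) before move(2) would end elsewhere — order is forced
from: at (6,3), heading N
[1] after move(2): at (6,5), heading N
[2] after turn(left): at (6,5), heading W
[3] after strafe(left, 1): at (6,4), heading W
no rival 3-sequence matches.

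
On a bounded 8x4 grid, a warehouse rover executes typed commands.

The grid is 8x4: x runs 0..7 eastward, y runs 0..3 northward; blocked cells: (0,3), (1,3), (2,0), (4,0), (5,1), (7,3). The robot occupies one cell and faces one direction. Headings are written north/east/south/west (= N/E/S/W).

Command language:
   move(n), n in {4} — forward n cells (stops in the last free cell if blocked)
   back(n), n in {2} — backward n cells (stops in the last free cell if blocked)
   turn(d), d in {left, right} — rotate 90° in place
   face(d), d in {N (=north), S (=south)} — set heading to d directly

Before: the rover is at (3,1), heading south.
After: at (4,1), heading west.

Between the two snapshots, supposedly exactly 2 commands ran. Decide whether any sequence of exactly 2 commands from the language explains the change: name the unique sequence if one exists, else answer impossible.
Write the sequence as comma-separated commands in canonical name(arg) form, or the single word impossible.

turn(right), back(2)

key: back(2) is stopped early by the blocked cell at (5,1)
start: at (3,1), heading south
[1] after turn(right): at (3,1), heading west
[2] after back(2): at (4,1), heading west
all 36 alternatives checked — unique.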